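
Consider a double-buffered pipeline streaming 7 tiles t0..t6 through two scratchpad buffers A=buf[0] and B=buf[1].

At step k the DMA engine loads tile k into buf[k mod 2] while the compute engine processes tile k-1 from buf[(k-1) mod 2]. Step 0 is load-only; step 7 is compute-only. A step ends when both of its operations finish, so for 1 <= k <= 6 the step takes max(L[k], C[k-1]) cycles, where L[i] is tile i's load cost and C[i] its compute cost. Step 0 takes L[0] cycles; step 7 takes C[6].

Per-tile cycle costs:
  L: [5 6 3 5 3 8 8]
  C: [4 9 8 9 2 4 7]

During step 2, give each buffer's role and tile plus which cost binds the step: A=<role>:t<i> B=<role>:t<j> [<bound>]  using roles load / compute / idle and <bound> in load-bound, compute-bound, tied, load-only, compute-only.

[0] DMA t0→A (5c) ∥ CU idle ⇒ 5c, clock 5
[1] DMA t1→B (6c) ∥ CU A:t0 (4c) ⇒ 6c, clock 11
[2] DMA t2→A (3c) ∥ CU B:t1 (9c) ⇒ 9c, clock 20
[3] DMA t3→B (5c) ∥ CU A:t2 (8c) ⇒ 8c, clock 28
[4] DMA t4→A (3c) ∥ CU B:t3 (9c) ⇒ 9c, clock 37
[5] DMA t5→B (8c) ∥ CU A:t4 (2c) ⇒ 8c, clock 45
[6] DMA t6→A (8c) ∥ CU B:t5 (4c) ⇒ 8c, clock 53
[7] DMA idle ∥ CU A:t6 (7c) ⇒ 7c, clock 60

step 2: A=load:t2 B=compute:t1 [compute-bound]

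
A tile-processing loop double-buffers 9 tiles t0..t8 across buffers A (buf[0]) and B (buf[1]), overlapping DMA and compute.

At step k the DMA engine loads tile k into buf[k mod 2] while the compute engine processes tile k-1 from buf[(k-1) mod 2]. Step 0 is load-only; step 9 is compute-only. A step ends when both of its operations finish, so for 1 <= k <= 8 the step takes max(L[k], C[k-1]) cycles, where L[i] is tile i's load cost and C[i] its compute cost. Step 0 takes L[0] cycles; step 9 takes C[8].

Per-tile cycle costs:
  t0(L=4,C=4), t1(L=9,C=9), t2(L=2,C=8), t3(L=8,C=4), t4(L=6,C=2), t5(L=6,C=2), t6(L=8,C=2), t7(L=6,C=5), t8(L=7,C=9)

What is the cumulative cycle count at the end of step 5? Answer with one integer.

end_cycle[5] = 42

k=0 load=t0/4c comp=- wait=4 total=4
k=1 load=t1/9c comp=t0/4c wait=9 total=13
k=2 load=t2/2c comp=t1/9c wait=9 total=22
k=3 load=t3/8c comp=t2/8c wait=8 total=30
k=4 load=t4/6c comp=t3/4c wait=6 total=36
k=5 load=t5/6c comp=t4/2c wait=6 total=42
k=6 load=t6/8c comp=t5/2c wait=8 total=50
k=7 load=t7/6c comp=t6/2c wait=6 total=56
k=8 load=t8/7c comp=t7/5c wait=7 total=63
k=9 load=- comp=t8/9c wait=9 total=72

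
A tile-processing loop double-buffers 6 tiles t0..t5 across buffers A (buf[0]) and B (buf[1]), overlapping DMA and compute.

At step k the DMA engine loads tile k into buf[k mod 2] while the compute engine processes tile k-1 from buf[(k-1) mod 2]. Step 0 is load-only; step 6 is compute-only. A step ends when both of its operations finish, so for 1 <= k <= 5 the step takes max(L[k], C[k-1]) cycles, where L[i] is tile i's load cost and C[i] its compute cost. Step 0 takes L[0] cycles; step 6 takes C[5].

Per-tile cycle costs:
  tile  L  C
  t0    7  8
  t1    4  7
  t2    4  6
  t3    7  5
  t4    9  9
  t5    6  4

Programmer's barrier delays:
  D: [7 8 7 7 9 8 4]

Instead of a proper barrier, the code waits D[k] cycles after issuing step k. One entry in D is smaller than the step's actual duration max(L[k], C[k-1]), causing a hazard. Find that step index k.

hazard at step 5

k=0 barrier L[0]=7→7c, D[0]=7 ok
k=1 barrier max(L[1]=4,C[0]=8)→8c, D[1]=8 ok
k=2 barrier max(L[2]=4,C[1]=7)→7c, D[2]=7 ok
k=3 barrier max(L[3]=7,C[2]=6)→7c, D[3]=7 ok
k=4 barrier max(L[4]=9,C[3]=5)→9c, D[4]=9 ok
k=5 barrier max(L[5]=6,C[4]=9)→9c, D[5]=8 SHORT
k=6 barrier C[5]=4→4c, D[6]=4 ok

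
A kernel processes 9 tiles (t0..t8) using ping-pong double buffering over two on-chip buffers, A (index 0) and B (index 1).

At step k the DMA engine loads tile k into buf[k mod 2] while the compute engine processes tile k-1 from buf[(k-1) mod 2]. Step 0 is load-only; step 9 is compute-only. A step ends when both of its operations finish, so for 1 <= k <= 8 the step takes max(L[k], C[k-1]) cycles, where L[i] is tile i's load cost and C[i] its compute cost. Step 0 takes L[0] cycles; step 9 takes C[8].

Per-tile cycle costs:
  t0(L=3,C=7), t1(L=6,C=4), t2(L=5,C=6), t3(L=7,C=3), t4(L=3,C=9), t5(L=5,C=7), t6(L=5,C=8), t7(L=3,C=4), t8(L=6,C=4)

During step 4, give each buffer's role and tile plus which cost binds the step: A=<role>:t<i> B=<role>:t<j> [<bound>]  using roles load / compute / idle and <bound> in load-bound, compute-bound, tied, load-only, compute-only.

step 4: A=load:t4 B=compute:t3 [tied]

step 0: L[0]=3 → dur=3, Σ=3 | A=load:t0 B=idle [load-only]
step 1: L[1]=6 C[0]=7 → dur=7, Σ=10 | A=compute:t0 B=load:t1 [compute-bound]
step 2: L[2]=5 C[1]=4 → dur=5, Σ=15 | A=load:t2 B=compute:t1 [load-bound]
step 3: L[3]=7 C[2]=6 → dur=7, Σ=22 | A=compute:t2 B=load:t3 [load-bound]
step 4: L[4]=3 C[3]=3 → dur=3, Σ=25 | A=load:t4 B=compute:t3 [tied]
step 5: L[5]=5 C[4]=9 → dur=9, Σ=34 | A=compute:t4 B=load:t5 [compute-bound]
step 6: L[6]=5 C[5]=7 → dur=7, Σ=41 | A=load:t6 B=compute:t5 [compute-bound]
step 7: L[7]=3 C[6]=8 → dur=8, Σ=49 | A=compute:t6 B=load:t7 [compute-bound]
step 8: L[8]=6 C[7]=4 → dur=6, Σ=55 | A=load:t8 B=compute:t7 [load-bound]
step 9: C[8]=4 → dur=4, Σ=59 | A=compute:t8 B=idle [compute-only]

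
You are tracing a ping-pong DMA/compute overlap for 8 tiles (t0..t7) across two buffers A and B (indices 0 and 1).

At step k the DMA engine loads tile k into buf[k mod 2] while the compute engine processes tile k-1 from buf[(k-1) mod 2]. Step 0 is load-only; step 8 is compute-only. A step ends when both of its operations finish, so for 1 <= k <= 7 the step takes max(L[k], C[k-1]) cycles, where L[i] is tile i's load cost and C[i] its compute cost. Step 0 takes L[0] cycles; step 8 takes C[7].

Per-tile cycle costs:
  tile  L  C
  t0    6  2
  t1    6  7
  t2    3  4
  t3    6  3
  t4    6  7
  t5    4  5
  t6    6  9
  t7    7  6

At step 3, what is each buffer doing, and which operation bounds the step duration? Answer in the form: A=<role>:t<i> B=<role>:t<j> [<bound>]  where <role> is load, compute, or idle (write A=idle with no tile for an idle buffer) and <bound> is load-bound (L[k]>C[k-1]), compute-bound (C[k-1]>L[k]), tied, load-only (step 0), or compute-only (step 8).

step 3: A=compute:t2 B=load:t3 [load-bound]

[0] DMA t0→A (6c) ∥ CU idle ⇒ 6c, clock 6
[1] DMA t1→B (6c) ∥ CU A:t0 (2c) ⇒ 6c, clock 12
[2] DMA t2→A (3c) ∥ CU B:t1 (7c) ⇒ 7c, clock 19
[3] DMA t3→B (6c) ∥ CU A:t2 (4c) ⇒ 6c, clock 25
[4] DMA t4→A (6c) ∥ CU B:t3 (3c) ⇒ 6c, clock 31
[5] DMA t5→B (4c) ∥ CU A:t4 (7c) ⇒ 7c, clock 38
[6] DMA t6→A (6c) ∥ CU B:t5 (5c) ⇒ 6c, clock 44
[7] DMA t7→B (7c) ∥ CU A:t6 (9c) ⇒ 9c, clock 53
[8] DMA idle ∥ CU B:t7 (6c) ⇒ 6c, clock 59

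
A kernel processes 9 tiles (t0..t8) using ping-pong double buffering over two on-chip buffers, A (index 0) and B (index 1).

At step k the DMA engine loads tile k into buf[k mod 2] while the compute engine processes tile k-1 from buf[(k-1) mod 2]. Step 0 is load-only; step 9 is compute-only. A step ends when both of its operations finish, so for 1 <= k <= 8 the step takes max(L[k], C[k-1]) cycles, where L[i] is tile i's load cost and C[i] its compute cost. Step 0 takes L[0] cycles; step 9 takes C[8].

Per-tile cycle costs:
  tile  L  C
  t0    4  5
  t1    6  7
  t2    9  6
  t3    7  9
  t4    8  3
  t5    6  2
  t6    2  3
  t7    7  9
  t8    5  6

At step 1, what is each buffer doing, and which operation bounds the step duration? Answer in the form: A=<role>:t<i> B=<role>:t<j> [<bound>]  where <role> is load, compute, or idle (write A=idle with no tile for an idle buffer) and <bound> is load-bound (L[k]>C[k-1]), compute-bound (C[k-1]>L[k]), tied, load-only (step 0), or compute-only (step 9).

step 1: A=compute:t0 B=load:t1 [load-bound]

[0] DMA t0→A (4c) ∥ CU idle ⇒ 4c, clock 4
[1] DMA t1→B (6c) ∥ CU A:t0 (5c) ⇒ 6c, clock 10
[2] DMA t2→A (9c) ∥ CU B:t1 (7c) ⇒ 9c, clock 19
[3] DMA t3→B (7c) ∥ CU A:t2 (6c) ⇒ 7c, clock 26
[4] DMA t4→A (8c) ∥ CU B:t3 (9c) ⇒ 9c, clock 35
[5] DMA t5→B (6c) ∥ CU A:t4 (3c) ⇒ 6c, clock 41
[6] DMA t6→A (2c) ∥ CU B:t5 (2c) ⇒ 2c, clock 43
[7] DMA t7→B (7c) ∥ CU A:t6 (3c) ⇒ 7c, clock 50
[8] DMA t8→A (5c) ∥ CU B:t7 (9c) ⇒ 9c, clock 59
[9] DMA idle ∥ CU A:t8 (6c) ⇒ 6c, clock 65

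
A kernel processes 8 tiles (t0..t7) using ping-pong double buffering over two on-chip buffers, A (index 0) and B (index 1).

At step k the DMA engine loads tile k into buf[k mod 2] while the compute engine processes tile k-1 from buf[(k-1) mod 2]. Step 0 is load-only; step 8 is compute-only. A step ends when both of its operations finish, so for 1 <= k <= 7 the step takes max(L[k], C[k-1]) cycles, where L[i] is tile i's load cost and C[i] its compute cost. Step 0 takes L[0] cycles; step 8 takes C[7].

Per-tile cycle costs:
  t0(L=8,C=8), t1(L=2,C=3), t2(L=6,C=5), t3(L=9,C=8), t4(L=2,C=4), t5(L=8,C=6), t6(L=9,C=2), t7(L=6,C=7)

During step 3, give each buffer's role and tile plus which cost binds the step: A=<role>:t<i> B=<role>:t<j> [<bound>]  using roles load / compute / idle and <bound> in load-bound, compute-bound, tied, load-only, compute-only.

  0. 8=8c; end=8; A:t0 B:-
  1. max(2,8)=8c; end=16; A:t0 B:t1
  2. max(6,3)=6c; end=22; A:t2 B:t1
  3. max(9,5)=9c; end=31; A:t2 B:t3
  4. max(2,8)=8c; end=39; A:t4 B:t3
  5. max(8,4)=8c; end=47; A:t4 B:t5
  6. max(9,6)=9c; end=56; A:t6 B:t5
  7. max(6,2)=6c; end=62; A:t6 B:t7
  8. 7=7c; end=69; A:t6 B:t7

step 3: A=compute:t2 B=load:t3 [load-bound]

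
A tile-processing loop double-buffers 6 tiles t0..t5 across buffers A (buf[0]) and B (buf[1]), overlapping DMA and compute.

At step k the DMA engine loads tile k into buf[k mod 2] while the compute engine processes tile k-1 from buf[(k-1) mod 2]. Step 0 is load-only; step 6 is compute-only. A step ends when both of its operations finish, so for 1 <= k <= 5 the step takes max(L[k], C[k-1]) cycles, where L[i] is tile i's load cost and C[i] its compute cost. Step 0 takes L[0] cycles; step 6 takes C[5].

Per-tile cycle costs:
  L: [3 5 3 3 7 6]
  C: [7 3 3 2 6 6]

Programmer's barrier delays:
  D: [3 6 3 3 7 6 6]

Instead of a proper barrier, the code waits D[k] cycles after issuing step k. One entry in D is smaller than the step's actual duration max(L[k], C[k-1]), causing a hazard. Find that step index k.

hazard at step 1

[0] required=L[0]=3=3 vs D=3 ok
[1] required=max(L[1]=5,C[0]=7)=7 vs D=6 SHORT
[2] required=max(L[2]=3,C[1]=3)=3 vs D=3 ok
[3] required=max(L[3]=3,C[2]=3)=3 vs D=3 ok
[4] required=max(L[4]=7,C[3]=2)=7 vs D=7 ok
[5] required=max(L[5]=6,C[4]=6)=6 vs D=6 ok
[6] required=C[5]=6=6 vs D=6 ok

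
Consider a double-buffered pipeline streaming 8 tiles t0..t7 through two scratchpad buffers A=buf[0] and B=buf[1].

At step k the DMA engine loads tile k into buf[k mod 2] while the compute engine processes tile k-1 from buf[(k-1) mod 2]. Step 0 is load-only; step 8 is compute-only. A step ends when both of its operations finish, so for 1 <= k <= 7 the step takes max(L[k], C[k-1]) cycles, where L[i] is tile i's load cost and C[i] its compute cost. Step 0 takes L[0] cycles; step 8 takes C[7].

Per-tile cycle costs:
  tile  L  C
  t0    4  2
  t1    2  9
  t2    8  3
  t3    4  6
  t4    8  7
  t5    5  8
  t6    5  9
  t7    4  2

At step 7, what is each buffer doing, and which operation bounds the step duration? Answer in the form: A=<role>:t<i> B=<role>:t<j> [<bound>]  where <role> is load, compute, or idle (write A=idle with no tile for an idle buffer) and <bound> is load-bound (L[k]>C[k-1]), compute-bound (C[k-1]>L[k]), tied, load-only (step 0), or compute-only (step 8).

  0. 4=4c; end=4; A:t0 B:-
  1. max(2,2)=2c; end=6; A:t0 B:t1
  2. max(8,9)=9c; end=15; A:t2 B:t1
  3. max(4,3)=4c; end=19; A:t2 B:t3
  4. max(8,6)=8c; end=27; A:t4 B:t3
  5. max(5,7)=7c; end=34; A:t4 B:t5
  6. max(5,8)=8c; end=42; A:t6 B:t5
  7. max(4,9)=9c; end=51; A:t6 B:t7
  8. 2=2c; end=53; A:t6 B:t7

step 7: A=compute:t6 B=load:t7 [compute-bound]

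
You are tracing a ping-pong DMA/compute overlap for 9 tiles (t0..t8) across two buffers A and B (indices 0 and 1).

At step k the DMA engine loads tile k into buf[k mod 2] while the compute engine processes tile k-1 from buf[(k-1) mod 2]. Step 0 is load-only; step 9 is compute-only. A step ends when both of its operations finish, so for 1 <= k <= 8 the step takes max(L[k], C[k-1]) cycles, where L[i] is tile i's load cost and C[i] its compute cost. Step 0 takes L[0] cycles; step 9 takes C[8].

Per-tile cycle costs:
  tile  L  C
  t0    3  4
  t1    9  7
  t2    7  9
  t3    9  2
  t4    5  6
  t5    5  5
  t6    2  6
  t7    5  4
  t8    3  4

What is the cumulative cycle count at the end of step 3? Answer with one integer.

step 0: L[0]=3 → dur=3, Σ=3 | A=load:t0 B=idle [load-only]
step 1: L[1]=9 C[0]=4 → dur=9, Σ=12 | A=compute:t0 B=load:t1 [load-bound]
step 2: L[2]=7 C[1]=7 → dur=7, Σ=19 | A=load:t2 B=compute:t1 [tied]
step 3: L[3]=9 C[2]=9 → dur=9, Σ=28 | A=compute:t2 B=load:t3 [tied]
step 4: L[4]=5 C[3]=2 → dur=5, Σ=33 | A=load:t4 B=compute:t3 [load-bound]
step 5: L[5]=5 C[4]=6 → dur=6, Σ=39 | A=compute:t4 B=load:t5 [compute-bound]
step 6: L[6]=2 C[5]=5 → dur=5, Σ=44 | A=load:t6 B=compute:t5 [compute-bound]
step 7: L[7]=5 C[6]=6 → dur=6, Σ=50 | A=compute:t6 B=load:t7 [compute-bound]
step 8: L[8]=3 C[7]=4 → dur=4, Σ=54 | A=load:t8 B=compute:t7 [compute-bound]
step 9: C[8]=4 → dur=4, Σ=58 | A=compute:t8 B=idle [compute-only]

end_cycle[3] = 28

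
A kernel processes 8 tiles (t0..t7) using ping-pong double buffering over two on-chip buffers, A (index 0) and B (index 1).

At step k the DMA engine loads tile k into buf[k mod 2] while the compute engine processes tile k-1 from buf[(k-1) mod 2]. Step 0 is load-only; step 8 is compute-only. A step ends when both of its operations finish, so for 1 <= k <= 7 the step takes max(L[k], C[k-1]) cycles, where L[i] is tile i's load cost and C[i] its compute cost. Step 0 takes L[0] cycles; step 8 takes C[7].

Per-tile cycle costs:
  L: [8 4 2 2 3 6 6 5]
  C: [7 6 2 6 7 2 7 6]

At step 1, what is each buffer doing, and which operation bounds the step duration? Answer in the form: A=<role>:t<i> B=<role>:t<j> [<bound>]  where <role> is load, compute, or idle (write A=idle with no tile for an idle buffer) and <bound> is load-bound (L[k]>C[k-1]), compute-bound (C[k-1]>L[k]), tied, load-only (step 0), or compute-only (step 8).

k=0 load=t0/8c comp=- wait=8 total=8
k=1 load=t1/4c comp=t0/7c wait=7 total=15
k=2 load=t2/2c comp=t1/6c wait=6 total=21
k=3 load=t3/2c comp=t2/2c wait=2 total=23
k=4 load=t4/3c comp=t3/6c wait=6 total=29
k=5 load=t5/6c comp=t4/7c wait=7 total=36
k=6 load=t6/6c comp=t5/2c wait=6 total=42
k=7 load=t7/5c comp=t6/7c wait=7 total=49
k=8 load=- comp=t7/6c wait=6 total=55

step 1: A=compute:t0 B=load:t1 [compute-bound]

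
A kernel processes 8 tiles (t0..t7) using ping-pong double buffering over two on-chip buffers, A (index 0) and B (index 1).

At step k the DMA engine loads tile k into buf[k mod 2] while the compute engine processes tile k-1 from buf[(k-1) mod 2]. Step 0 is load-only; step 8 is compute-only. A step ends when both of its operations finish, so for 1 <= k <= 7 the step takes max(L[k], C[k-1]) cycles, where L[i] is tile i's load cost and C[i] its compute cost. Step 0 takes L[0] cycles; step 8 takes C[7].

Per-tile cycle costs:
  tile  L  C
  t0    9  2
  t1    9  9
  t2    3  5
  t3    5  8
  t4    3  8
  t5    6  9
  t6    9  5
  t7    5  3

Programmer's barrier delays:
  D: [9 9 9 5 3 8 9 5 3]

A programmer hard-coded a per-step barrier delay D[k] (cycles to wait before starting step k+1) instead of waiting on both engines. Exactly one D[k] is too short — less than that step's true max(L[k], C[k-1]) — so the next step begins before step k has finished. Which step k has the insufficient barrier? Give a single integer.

[0] required=L[0]=9=9 vs D=9 ok
[1] required=max(L[1]=9,C[0]=2)=9 vs D=9 ok
[2] required=max(L[2]=3,C[1]=9)=9 vs D=9 ok
[3] required=max(L[3]=5,C[2]=5)=5 vs D=5 ok
[4] required=max(L[4]=3,C[3]=8)=8 vs D=3 SHORT
[5] required=max(L[5]=6,C[4]=8)=8 vs D=8 ok
[6] required=max(L[6]=9,C[5]=9)=9 vs D=9 ok
[7] required=max(L[7]=5,C[6]=5)=5 vs D=5 ok
[8] required=C[7]=3=3 vs D=3 ok

hazard at step 4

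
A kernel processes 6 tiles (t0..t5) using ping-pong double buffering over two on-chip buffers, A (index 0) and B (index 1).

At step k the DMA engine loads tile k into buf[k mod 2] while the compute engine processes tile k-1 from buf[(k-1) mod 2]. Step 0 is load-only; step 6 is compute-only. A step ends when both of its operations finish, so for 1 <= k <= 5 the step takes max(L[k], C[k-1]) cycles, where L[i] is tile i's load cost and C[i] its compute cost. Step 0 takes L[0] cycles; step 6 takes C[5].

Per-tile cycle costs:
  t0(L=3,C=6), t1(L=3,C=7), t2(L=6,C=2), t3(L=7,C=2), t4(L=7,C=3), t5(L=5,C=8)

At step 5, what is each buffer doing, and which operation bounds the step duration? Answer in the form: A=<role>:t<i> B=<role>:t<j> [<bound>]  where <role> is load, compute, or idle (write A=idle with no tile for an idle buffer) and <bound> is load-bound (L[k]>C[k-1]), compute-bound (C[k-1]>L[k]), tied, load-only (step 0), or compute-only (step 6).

step 5: A=compute:t4 B=load:t5 [load-bound]

  0. 3=3c; end=3; A:t0 B:-
  1. max(3,6)=6c; end=9; A:t0 B:t1
  2. max(6,7)=7c; end=16; A:t2 B:t1
  3. max(7,2)=7c; end=23; A:t2 B:t3
  4. max(7,2)=7c; end=30; A:t4 B:t3
  5. max(5,3)=5c; end=35; A:t4 B:t5
  6. 8=8c; end=43; A:t4 B:t5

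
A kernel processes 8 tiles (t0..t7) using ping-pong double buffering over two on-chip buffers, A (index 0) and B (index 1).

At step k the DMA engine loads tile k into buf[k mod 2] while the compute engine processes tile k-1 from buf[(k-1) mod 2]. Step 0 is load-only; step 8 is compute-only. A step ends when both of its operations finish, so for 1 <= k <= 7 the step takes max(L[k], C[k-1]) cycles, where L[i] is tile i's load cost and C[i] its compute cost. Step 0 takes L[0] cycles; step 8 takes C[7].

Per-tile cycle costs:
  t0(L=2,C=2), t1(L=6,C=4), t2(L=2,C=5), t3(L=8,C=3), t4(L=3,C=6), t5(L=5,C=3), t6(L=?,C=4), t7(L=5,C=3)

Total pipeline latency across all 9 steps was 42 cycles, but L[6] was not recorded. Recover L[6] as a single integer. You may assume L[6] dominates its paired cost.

L[6] = 5

step 0 → dur = L[0]=2 = 2
step 1 → dur = max(L[1]=6, C[0]=2) = 6
step 2 → dur = max(L[2]=2, C[1]=4) = 4
step 3 → dur = max(L[3]=8, C[2]=5) = 8
step 4 → dur = max(L[4]=3, C[3]=3) = 3
step 5 → dur = max(L[5]=5, C[4]=6) = 6
step 6 → dur = max(L[6]=?, C[5]=3) = L[6]  (unknown; binding)
step 7 → dur = max(L[7]=5, C[6]=4) = 5
step 8 → dur = C[7]=3 = 3
sum of known step durations = 37
dur[6] = total - known = 42 - 37 = 5
L[6] is the binding max in step 6, so L[6] = dur[6] = 5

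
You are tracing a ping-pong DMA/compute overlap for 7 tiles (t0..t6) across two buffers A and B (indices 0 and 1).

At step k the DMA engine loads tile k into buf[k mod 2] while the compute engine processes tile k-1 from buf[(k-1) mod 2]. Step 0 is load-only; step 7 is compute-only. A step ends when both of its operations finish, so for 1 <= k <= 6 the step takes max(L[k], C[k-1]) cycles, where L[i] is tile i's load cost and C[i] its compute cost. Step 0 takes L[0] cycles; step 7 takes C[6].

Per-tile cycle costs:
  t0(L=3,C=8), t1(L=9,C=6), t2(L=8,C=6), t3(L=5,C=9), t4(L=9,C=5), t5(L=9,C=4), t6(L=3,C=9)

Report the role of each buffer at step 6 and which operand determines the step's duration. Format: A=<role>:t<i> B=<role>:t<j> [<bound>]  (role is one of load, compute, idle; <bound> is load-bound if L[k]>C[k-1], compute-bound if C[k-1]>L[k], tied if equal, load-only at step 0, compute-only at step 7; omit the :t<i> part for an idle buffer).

  0. 3=3c; end=3; A:t0 B:-
  1. max(9,8)=9c; end=12; A:t0 B:t1
  2. max(8,6)=8c; end=20; A:t2 B:t1
  3. max(5,6)=6c; end=26; A:t2 B:t3
  4. max(9,9)=9c; end=35; A:t4 B:t3
  5. max(9,5)=9c; end=44; A:t4 B:t5
  6. max(3,4)=4c; end=48; A:t6 B:t5
  7. 9=9c; end=57; A:t6 B:t5

step 6: A=load:t6 B=compute:t5 [compute-bound]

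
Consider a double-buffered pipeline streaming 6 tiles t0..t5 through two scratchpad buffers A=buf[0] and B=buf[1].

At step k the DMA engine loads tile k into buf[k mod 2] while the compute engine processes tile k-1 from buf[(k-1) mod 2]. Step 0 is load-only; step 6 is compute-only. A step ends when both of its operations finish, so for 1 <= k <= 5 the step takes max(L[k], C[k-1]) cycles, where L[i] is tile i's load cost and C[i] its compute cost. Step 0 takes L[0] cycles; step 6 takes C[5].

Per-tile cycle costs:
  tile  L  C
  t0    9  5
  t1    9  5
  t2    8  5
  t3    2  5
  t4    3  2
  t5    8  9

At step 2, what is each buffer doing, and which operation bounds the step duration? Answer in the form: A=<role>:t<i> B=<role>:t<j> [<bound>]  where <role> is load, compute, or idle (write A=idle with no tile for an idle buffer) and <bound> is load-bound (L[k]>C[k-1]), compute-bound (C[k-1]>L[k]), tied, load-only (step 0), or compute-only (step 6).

step 2: A=load:t2 B=compute:t1 [load-bound]

k=0 load=t0/9c comp=- wait=9 total=9
k=1 load=t1/9c comp=t0/5c wait=9 total=18
k=2 load=t2/8c comp=t1/5c wait=8 total=26
k=3 load=t3/2c comp=t2/5c wait=5 total=31
k=4 load=t4/3c comp=t3/5c wait=5 total=36
k=5 load=t5/8c comp=t4/2c wait=8 total=44
k=6 load=- comp=t5/9c wait=9 total=53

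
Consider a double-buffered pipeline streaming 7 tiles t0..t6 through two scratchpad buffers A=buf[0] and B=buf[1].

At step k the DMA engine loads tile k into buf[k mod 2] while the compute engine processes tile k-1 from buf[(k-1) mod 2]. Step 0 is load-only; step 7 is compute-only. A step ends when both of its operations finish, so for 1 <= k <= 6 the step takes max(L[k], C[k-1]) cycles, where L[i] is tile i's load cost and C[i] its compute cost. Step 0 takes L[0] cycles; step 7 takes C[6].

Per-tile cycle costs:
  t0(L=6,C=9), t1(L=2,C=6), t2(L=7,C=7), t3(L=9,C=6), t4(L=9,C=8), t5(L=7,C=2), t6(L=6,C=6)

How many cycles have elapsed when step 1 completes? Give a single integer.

k=0 load=t0/6c comp=- wait=6 total=6
k=1 load=t1/2c comp=t0/9c wait=9 total=15
k=2 load=t2/7c comp=t1/6c wait=7 total=22
k=3 load=t3/9c comp=t2/7c wait=9 total=31
k=4 load=t4/9c comp=t3/6c wait=9 total=40
k=5 load=t5/7c comp=t4/8c wait=8 total=48
k=6 load=t6/6c comp=t5/2c wait=6 total=54
k=7 load=- comp=t6/6c wait=6 total=60

end_cycle[1] = 15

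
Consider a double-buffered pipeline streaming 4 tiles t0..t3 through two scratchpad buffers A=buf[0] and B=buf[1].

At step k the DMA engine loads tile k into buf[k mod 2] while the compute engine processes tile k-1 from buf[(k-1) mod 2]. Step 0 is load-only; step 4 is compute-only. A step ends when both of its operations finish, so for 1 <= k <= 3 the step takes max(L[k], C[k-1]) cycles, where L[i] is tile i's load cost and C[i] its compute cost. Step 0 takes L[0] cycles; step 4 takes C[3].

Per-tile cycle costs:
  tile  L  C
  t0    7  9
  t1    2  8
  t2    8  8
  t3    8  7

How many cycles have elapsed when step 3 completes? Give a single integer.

  0. 7=7c; end=7; A:t0 B:-
  1. max(2,9)=9c; end=16; A:t0 B:t1
  2. max(8,8)=8c; end=24; A:t2 B:t1
  3. max(8,8)=8c; end=32; A:t2 B:t3
  4. 7=7c; end=39; A:t2 B:t3

end_cycle[3] = 32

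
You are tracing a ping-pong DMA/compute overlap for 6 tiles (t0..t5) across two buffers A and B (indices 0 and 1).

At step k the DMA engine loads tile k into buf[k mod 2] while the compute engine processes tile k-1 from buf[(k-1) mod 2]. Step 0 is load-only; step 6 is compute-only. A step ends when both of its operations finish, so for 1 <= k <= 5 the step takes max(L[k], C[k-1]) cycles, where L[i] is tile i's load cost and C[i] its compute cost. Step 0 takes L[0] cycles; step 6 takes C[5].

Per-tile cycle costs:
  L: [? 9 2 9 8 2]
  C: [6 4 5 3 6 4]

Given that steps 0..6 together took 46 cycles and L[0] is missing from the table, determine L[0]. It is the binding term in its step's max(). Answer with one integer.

L[0] = 6

step 0: dur = L[0]=? = L[0]  (unknown; binding)
step 1: dur = max(L[1]=9, C[0]=6) = 9
step 2: dur = max(L[2]=2, C[1]=4) = 4
step 3: dur = max(L[3]=9, C[2]=5) = 9
step 4: dur = max(L[4]=8, C[3]=3) = 8
step 5: dur = max(L[5]=2, C[4]=6) = 6
step 6: dur = C[5]=4 = 4
sum of known step durations = 40
dur[0] = total - known = 46 - 40 = 6
L[0] is the binding max in step 0, so L[0] = dur[0] = 6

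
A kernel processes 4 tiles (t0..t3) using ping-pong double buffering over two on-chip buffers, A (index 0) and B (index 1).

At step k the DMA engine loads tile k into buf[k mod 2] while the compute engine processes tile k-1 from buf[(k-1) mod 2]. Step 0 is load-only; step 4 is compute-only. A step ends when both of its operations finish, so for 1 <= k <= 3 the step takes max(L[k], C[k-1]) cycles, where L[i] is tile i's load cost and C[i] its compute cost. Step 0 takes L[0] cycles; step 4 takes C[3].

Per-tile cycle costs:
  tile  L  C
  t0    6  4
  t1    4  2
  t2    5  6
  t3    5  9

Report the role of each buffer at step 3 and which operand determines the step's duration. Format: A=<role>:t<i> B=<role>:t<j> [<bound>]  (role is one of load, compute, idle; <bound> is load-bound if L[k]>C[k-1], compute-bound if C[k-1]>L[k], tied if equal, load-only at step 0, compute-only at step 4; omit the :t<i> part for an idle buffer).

[0] DMA t0→A (6c) ∥ CU idle ⇒ 6c, clock 6
[1] DMA t1→B (4c) ∥ CU A:t0 (4c) ⇒ 4c, clock 10
[2] DMA t2→A (5c) ∥ CU B:t1 (2c) ⇒ 5c, clock 15
[3] DMA t3→B (5c) ∥ CU A:t2 (6c) ⇒ 6c, clock 21
[4] DMA idle ∥ CU B:t3 (9c) ⇒ 9c, clock 30

step 3: A=compute:t2 B=load:t3 [compute-bound]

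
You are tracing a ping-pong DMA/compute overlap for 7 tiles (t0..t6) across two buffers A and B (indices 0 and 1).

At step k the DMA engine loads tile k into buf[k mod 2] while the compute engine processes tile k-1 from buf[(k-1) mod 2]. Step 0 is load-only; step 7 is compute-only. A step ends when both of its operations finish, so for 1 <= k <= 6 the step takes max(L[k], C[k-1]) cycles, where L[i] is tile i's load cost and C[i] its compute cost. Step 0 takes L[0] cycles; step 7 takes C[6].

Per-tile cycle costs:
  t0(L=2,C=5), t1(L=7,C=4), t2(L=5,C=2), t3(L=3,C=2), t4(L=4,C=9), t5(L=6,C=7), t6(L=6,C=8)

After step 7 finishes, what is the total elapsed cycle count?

end_cycle[7] = 45

  0. 2=2c; end=2; A:t0 B:-
  1. max(7,5)=7c; end=9; A:t0 B:t1
  2. max(5,4)=5c; end=14; A:t2 B:t1
  3. max(3,2)=3c; end=17; A:t2 B:t3
  4. max(4,2)=4c; end=21; A:t4 B:t3
  5. max(6,9)=9c; end=30; A:t4 B:t5
  6. max(6,7)=7c; end=37; A:t6 B:t5
  7. 8=8c; end=45; A:t6 B:t5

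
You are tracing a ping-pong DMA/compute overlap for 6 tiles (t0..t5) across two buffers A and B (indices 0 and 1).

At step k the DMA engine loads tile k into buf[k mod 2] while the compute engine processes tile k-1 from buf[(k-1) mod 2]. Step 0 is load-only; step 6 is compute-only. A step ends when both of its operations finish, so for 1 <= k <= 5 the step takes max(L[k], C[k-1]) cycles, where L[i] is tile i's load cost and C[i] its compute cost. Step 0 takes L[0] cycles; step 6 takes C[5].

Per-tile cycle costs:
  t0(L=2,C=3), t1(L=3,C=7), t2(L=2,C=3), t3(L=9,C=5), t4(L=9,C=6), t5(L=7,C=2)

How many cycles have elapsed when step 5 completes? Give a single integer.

end_cycle[5] = 37

[0] DMA t0→A (2c) ∥ CU idle ⇒ 2c, clock 2
[1] DMA t1→B (3c) ∥ CU A:t0 (3c) ⇒ 3c, clock 5
[2] DMA t2→A (2c) ∥ CU B:t1 (7c) ⇒ 7c, clock 12
[3] DMA t3→B (9c) ∥ CU A:t2 (3c) ⇒ 9c, clock 21
[4] DMA t4→A (9c) ∥ CU B:t3 (5c) ⇒ 9c, clock 30
[5] DMA t5→B (7c) ∥ CU A:t4 (6c) ⇒ 7c, clock 37
[6] DMA idle ∥ CU B:t5 (2c) ⇒ 2c, clock 39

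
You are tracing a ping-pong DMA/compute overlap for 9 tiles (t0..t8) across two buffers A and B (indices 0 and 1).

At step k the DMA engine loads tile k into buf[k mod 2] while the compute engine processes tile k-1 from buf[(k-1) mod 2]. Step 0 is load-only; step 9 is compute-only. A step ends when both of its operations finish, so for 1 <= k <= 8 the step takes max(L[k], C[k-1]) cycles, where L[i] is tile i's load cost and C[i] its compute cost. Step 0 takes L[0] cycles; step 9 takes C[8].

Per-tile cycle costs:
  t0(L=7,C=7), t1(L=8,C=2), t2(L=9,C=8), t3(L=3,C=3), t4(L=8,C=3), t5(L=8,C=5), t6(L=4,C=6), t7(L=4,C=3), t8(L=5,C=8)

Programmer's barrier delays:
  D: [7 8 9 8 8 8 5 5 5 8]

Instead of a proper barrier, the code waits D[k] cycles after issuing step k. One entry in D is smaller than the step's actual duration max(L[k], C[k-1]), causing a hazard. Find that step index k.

hazard at step 7

k=0 barrier L[0]=7→7c, D[0]=7 ok
k=1 barrier max(L[1]=8,C[0]=7)→8c, D[1]=8 ok
k=2 barrier max(L[2]=9,C[1]=2)→9c, D[2]=9 ok
k=3 barrier max(L[3]=3,C[2]=8)→8c, D[3]=8 ok
k=4 barrier max(L[4]=8,C[3]=3)→8c, D[4]=8 ok
k=5 barrier max(L[5]=8,C[4]=3)→8c, D[5]=8 ok
k=6 barrier max(L[6]=4,C[5]=5)→5c, D[6]=5 ok
k=7 barrier max(L[7]=4,C[6]=6)→6c, D[7]=5 SHORT
k=8 barrier max(L[8]=5,C[7]=3)→5c, D[8]=5 ok
k=9 barrier C[8]=8→8c, D[9]=8 ok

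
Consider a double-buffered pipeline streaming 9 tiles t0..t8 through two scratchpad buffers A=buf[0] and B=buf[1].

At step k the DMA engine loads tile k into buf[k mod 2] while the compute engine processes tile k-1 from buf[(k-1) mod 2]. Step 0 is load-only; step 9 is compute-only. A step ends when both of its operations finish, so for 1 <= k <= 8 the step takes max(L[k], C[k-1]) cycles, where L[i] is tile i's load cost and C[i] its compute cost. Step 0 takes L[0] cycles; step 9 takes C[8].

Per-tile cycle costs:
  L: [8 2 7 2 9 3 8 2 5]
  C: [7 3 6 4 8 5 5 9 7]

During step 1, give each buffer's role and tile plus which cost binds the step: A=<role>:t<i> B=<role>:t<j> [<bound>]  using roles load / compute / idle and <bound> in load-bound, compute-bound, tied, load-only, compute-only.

step 1: A=compute:t0 B=load:t1 [compute-bound]

[0] DMA t0→A (8c) ∥ CU idle ⇒ 8c, clock 8
[1] DMA t1→B (2c) ∥ CU A:t0 (7c) ⇒ 7c, clock 15
[2] DMA t2→A (7c) ∥ CU B:t1 (3c) ⇒ 7c, clock 22
[3] DMA t3→B (2c) ∥ CU A:t2 (6c) ⇒ 6c, clock 28
[4] DMA t4→A (9c) ∥ CU B:t3 (4c) ⇒ 9c, clock 37
[5] DMA t5→B (3c) ∥ CU A:t4 (8c) ⇒ 8c, clock 45
[6] DMA t6→A (8c) ∥ CU B:t5 (5c) ⇒ 8c, clock 53
[7] DMA t7→B (2c) ∥ CU A:t6 (5c) ⇒ 5c, clock 58
[8] DMA t8→A (5c) ∥ CU B:t7 (9c) ⇒ 9c, clock 67
[9] DMA idle ∥ CU A:t8 (7c) ⇒ 7c, clock 74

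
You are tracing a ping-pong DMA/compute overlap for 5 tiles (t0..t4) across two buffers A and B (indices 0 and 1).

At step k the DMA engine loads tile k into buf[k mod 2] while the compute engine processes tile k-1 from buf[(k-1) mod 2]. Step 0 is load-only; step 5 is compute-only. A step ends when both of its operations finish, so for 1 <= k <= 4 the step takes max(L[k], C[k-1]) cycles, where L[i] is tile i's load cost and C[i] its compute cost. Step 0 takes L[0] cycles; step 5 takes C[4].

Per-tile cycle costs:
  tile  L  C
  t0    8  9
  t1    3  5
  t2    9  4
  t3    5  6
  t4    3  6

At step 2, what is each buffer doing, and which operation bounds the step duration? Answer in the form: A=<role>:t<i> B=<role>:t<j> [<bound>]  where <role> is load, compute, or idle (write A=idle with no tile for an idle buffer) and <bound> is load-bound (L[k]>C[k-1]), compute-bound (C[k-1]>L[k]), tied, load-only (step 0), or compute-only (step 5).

step 2: A=load:t2 B=compute:t1 [load-bound]

step 0: L[0]=8 → dur=8, Σ=8 | A=load:t0 B=idle [load-only]
step 1: L[1]=3 C[0]=9 → dur=9, Σ=17 | A=compute:t0 B=load:t1 [compute-bound]
step 2: L[2]=9 C[1]=5 → dur=9, Σ=26 | A=load:t2 B=compute:t1 [load-bound]
step 3: L[3]=5 C[2]=4 → dur=5, Σ=31 | A=compute:t2 B=load:t3 [load-bound]
step 4: L[4]=3 C[3]=6 → dur=6, Σ=37 | A=load:t4 B=compute:t3 [compute-bound]
step 5: C[4]=6 → dur=6, Σ=43 | A=compute:t4 B=idle [compute-only]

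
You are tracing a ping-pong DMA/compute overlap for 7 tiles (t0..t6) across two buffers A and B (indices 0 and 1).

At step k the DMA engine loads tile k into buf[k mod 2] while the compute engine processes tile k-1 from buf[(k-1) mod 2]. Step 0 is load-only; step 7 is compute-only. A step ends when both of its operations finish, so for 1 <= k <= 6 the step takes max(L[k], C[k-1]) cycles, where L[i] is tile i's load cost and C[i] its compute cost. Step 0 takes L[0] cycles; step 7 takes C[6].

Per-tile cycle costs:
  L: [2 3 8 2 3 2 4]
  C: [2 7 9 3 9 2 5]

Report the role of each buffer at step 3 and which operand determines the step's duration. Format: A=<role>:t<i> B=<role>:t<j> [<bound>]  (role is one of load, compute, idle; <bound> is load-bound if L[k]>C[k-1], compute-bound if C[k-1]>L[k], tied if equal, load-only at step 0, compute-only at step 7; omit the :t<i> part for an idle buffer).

step 3: A=compute:t2 B=load:t3 [compute-bound]

k=0 load=t0/2c comp=- wait=2 total=2
k=1 load=t1/3c comp=t0/2c wait=3 total=5
k=2 load=t2/8c comp=t1/7c wait=8 total=13
k=3 load=t3/2c comp=t2/9c wait=9 total=22
k=4 load=t4/3c comp=t3/3c wait=3 total=25
k=5 load=t5/2c comp=t4/9c wait=9 total=34
k=6 load=t6/4c comp=t5/2c wait=4 total=38
k=7 load=- comp=t6/5c wait=5 total=43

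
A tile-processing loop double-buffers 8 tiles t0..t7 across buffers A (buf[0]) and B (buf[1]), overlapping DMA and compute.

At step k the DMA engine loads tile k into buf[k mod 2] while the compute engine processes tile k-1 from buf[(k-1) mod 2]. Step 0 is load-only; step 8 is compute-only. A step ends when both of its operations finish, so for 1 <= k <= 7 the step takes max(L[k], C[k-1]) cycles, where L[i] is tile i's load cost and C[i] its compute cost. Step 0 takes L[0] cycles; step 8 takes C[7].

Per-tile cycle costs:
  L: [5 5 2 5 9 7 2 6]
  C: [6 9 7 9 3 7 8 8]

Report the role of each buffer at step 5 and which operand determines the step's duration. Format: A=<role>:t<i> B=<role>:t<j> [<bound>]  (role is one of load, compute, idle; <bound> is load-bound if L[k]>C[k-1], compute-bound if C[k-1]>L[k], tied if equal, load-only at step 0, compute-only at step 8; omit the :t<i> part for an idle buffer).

  0. 5=5c; end=5; A:t0 B:-
  1. max(5,6)=6c; end=11; A:t0 B:t1
  2. max(2,9)=9c; end=20; A:t2 B:t1
  3. max(5,7)=7c; end=27; A:t2 B:t3
  4. max(9,9)=9c; end=36; A:t4 B:t3
  5. max(7,3)=7c; end=43; A:t4 B:t5
  6. max(2,7)=7c; end=50; A:t6 B:t5
  7. max(6,8)=8c; end=58; A:t6 B:t7
  8. 8=8c; end=66; A:t6 B:t7

step 5: A=compute:t4 B=load:t5 [load-bound]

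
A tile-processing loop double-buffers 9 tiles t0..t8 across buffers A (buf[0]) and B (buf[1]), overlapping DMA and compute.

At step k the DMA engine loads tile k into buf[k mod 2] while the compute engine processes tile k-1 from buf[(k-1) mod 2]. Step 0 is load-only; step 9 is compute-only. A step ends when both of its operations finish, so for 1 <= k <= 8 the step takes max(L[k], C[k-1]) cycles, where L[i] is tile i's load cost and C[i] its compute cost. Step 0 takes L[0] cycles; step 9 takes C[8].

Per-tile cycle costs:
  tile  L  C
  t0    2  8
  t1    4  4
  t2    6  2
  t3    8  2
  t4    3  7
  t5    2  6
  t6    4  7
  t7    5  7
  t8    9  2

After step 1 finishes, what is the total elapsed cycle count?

k=0 load=t0/2c comp=- wait=2 total=2
k=1 load=t1/4c comp=t0/8c wait=8 total=10
k=2 load=t2/6c comp=t1/4c wait=6 total=16
k=3 load=t3/8c comp=t2/2c wait=8 total=24
k=4 load=t4/3c comp=t3/2c wait=3 total=27
k=5 load=t5/2c comp=t4/7c wait=7 total=34
k=6 load=t6/4c comp=t5/6c wait=6 total=40
k=7 load=t7/5c comp=t6/7c wait=7 total=47
k=8 load=t8/9c comp=t7/7c wait=9 total=56
k=9 load=- comp=t8/2c wait=2 total=58

end_cycle[1] = 10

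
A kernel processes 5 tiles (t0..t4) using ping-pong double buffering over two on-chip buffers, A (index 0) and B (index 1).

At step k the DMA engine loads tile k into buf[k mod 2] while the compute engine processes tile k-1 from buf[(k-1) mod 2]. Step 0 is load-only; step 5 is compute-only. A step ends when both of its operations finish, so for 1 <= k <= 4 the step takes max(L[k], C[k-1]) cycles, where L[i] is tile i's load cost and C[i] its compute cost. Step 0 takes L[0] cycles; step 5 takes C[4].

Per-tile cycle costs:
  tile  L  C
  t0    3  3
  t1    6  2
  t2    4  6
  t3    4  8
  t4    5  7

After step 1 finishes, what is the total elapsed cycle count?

k=0 load=t0/3c comp=- wait=3 total=3
k=1 load=t1/6c comp=t0/3c wait=6 total=9
k=2 load=t2/4c comp=t1/2c wait=4 total=13
k=3 load=t3/4c comp=t2/6c wait=6 total=19
k=4 load=t4/5c comp=t3/8c wait=8 total=27
k=5 load=- comp=t4/7c wait=7 total=34

end_cycle[1] = 9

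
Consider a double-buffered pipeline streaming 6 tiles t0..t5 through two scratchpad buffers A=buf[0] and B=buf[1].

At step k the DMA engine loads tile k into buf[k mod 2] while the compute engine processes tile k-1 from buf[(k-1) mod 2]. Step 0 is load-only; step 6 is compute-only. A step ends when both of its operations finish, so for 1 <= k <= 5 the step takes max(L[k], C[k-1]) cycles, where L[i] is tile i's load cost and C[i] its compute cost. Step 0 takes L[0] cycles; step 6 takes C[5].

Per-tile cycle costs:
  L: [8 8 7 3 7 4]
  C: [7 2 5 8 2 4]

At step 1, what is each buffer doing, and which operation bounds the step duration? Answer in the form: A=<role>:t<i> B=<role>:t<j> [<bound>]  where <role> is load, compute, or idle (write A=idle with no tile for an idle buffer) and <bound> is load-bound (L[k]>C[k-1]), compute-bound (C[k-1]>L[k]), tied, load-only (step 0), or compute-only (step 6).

step 1: A=compute:t0 B=load:t1 [load-bound]

k=0 load=t0/8c comp=- wait=8 total=8
k=1 load=t1/8c comp=t0/7c wait=8 total=16
k=2 load=t2/7c comp=t1/2c wait=7 total=23
k=3 load=t3/3c comp=t2/5c wait=5 total=28
k=4 load=t4/7c comp=t3/8c wait=8 total=36
k=5 load=t5/4c comp=t4/2c wait=4 total=40
k=6 load=- comp=t5/4c wait=4 total=44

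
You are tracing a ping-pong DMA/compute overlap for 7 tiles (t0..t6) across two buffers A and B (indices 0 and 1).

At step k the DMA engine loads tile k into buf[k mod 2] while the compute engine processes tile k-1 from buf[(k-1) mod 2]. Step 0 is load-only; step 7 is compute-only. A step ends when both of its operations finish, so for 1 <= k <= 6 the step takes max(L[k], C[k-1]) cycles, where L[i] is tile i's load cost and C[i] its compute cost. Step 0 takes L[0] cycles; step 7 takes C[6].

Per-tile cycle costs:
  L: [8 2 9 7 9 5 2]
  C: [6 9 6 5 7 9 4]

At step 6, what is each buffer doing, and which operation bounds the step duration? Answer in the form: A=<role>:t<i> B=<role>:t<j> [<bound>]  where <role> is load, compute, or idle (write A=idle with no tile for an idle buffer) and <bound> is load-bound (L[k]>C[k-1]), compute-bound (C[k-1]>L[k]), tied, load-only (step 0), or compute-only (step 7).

[0] DMA t0→A (8c) ∥ CU idle ⇒ 8c, clock 8
[1] DMA t1→B (2c) ∥ CU A:t0 (6c) ⇒ 6c, clock 14
[2] DMA t2→A (9c) ∥ CU B:t1 (9c) ⇒ 9c, clock 23
[3] DMA t3→B (7c) ∥ CU A:t2 (6c) ⇒ 7c, clock 30
[4] DMA t4→A (9c) ∥ CU B:t3 (5c) ⇒ 9c, clock 39
[5] DMA t5→B (5c) ∥ CU A:t4 (7c) ⇒ 7c, clock 46
[6] DMA t6→A (2c) ∥ CU B:t5 (9c) ⇒ 9c, clock 55
[7] DMA idle ∥ CU A:t6 (4c) ⇒ 4c, clock 59

step 6: A=load:t6 B=compute:t5 [compute-bound]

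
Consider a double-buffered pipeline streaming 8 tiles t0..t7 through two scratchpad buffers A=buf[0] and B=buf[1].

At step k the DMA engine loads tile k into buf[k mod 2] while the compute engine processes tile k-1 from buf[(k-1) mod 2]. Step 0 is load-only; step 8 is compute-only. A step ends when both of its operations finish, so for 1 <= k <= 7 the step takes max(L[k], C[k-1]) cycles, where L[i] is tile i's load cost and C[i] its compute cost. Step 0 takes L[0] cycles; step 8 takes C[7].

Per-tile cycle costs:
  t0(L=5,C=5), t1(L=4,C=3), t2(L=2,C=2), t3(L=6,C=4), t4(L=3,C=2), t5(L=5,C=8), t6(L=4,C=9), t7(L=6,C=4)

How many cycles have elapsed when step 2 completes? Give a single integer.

  0. 5=5c; end=5; A:t0 B:-
  1. max(4,5)=5c; end=10; A:t0 B:t1
  2. max(2,3)=3c; end=13; A:t2 B:t1
  3. max(6,2)=6c; end=19; A:t2 B:t3
  4. max(3,4)=4c; end=23; A:t4 B:t3
  5. max(5,2)=5c; end=28; A:t4 B:t5
  6. max(4,8)=8c; end=36; A:t6 B:t5
  7. max(6,9)=9c; end=45; A:t6 B:t7
  8. 4=4c; end=49; A:t6 B:t7

end_cycle[2] = 13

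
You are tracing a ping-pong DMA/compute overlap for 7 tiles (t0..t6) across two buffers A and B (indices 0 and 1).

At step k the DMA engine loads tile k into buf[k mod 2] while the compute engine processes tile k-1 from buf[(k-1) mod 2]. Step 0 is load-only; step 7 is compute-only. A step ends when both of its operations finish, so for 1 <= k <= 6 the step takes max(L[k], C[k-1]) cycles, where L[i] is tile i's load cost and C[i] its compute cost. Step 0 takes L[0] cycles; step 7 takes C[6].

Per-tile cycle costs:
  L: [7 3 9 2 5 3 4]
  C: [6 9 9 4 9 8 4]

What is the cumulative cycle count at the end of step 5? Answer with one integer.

  0. 7=7c; end=7; A:t0 B:-
  1. max(3,6)=6c; end=13; A:t0 B:t1
  2. max(9,9)=9c; end=22; A:t2 B:t1
  3. max(2,9)=9c; end=31; A:t2 B:t3
  4. max(5,4)=5c; end=36; A:t4 B:t3
  5. max(3,9)=9c; end=45; A:t4 B:t5
  6. max(4,8)=8c; end=53; A:t6 B:t5
  7. 4=4c; end=57; A:t6 B:t5

end_cycle[5] = 45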